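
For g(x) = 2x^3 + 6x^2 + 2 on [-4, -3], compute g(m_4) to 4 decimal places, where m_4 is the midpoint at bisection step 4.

g(-3.5) = -10.25 < 0, so the root lies in [-3.5, -3]
g(-3.25) = -3.28125 < 0, so the root lies in [-3.25, -3]
g(-3.125) = -0.441406 < 0, so the root lies in [-3.125, -3]
g(-3.0625) = 0.8276 > 0, so the root lies in [-3.125, -3.0625]

0.8276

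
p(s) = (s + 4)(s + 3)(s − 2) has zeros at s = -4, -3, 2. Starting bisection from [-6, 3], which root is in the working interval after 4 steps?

s = -1.5 gives p = -13.125, negative; keep [-1.5, 3]
s = 0.75 gives p = -22.265625, negative; keep [0.75, 3]
s = 1.875 gives p = -3.580078, negative; keep [1.875, 3]
s = 2.4375 gives p = 15.3142, positive; keep [1.875, 2.4375]

2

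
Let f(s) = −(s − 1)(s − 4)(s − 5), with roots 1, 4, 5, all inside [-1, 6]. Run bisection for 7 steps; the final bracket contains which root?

1

m = 2.5, f(m) = -5.625 (−); new bracket [-1, 2.5]
m = 0.75, f(m) = 3.453125 (+); new bracket [0.75, 2.5]
m = 1.625, f(m) = -5.009766 (−); new bracket [0.75, 1.625]
m = 1.1875, f(m) = -2.0105 (−); new bracket [0.75, 1.1875]
m = 0.96875, f(m) = 0.3819 (+); new bracket [0.96875, 1.1875]
m = 1.078125, f(m) = -0.8953 (−); new bracket [0.96875, 1.078125]
m = 1.0234375, f(m) = -0.2774 (−); new bracket [0.96875, 1.0234375]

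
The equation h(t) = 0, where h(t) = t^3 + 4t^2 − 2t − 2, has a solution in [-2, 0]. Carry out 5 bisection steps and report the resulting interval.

h(-1) = 3 > 0, so the root lies in [-1, 0]
h(-0.5) = -0.125 < 0, so the root lies in [-1, -0.5]
h(-0.75) = 1.328125 > 0, so the root lies in [-0.75, -0.5]
h(-0.625) = 0.5684 > 0, so the root lies in [-0.625, -0.5]
h(-0.5625) = 0.2126 > 0, so the root lies in [-0.5625, -0.5]

[-0.5625, -0.5]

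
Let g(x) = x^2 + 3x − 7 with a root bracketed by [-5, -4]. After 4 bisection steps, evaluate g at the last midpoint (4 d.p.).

0.1289

m = -4.5, g(m) = -0.25 (−); new bracket [-5, -4.5]
m = -4.75, g(m) = 1.3125 (+); new bracket [-4.75, -4.5]
m = -4.625, g(m) = 0.515625 (+); new bracket [-4.625, -4.5]
m = -4.5625, g(m) = 0.1289 (+); new bracket [-4.5625, -4.5]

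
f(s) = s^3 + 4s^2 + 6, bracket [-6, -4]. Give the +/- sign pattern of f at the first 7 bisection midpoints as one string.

--+-+--

midpoint -5: f = -19 < 0 → [-5, -4]
midpoint -4.5: f = -4.125 < 0 → [-4.5, -4]
midpoint -4.25: f = 1.484375 > 0 → [-4.5, -4.25]
midpoint -4.375: f = -1.1777 < 0 → [-4.375, -4.25]
midpoint -4.3125: f = 0.1882 > 0 → [-4.375, -4.3125]
midpoint -4.34375: f = -0.4859 < 0 → [-4.34375, -4.3125]
midpoint -4.328125: f = -0.1467 < 0 → [-4.328125, -4.3125]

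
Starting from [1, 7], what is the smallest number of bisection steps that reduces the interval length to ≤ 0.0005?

14

Width after n steps is 6/2^n. Need 2^n ≥ 6/0.0005 = 12000.
2^13 = 8192 < 12000 ≤ 2^14 = 16384, so n = 14.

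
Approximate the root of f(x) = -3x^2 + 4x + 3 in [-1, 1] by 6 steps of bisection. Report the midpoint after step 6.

-0.53125

x = 0 gives f = 3, positive; keep [-1, 0]
x = -0.5 gives f = 0.25, positive; keep [-1, -0.5]
x = -0.75 gives f = -1.6875, negative; keep [-0.75, -0.5]
x = -0.625 gives f = -0.6719, negative; keep [-0.625, -0.5]
x = -0.5625 gives f = -0.1992, negative; keep [-0.5625, -0.5]
x = -0.53125 gives f = 0.0283, positive; keep [-0.5625, -0.53125]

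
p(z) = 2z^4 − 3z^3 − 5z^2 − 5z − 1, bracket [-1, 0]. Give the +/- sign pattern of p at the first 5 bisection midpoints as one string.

+-+++

p(-0.5) = 0.75 > 0, so the root lies in [-0.5, 0]
p(-0.25) = -0.007812 < 0, so the root lies in [-0.5, -0.25]
p(-0.375) = 0.369629 > 0, so the root lies in [-0.375, -0.25]
p(-0.3125) = 0.1848 > 0, so the root lies in [-0.3125, -0.25]
p(-0.28125) = 0.09 > 0, so the root lies in [-0.28125, -0.25]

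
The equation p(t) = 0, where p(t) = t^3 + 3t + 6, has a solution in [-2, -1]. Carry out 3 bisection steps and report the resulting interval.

m = -1.5, p(m) = -1.875 (−); new bracket [-1.5, -1]
m = -1.25, p(m) = 0.296875 (+); new bracket [-1.5, -1.25]
m = -1.375, p(m) = -0.724609 (−); new bracket [-1.375, -1.25]

[-1.375, -1.25]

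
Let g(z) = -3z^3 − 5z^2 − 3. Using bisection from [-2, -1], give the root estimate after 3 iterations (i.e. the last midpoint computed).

z = -1.5 gives g = -4.125, negative; keep [-2, -1.5]
z = -1.75 gives g = -2.234375, negative; keep [-2, -1.75]
z = -1.875 gives g = -0.802734, negative; keep [-2, -1.875]

-1.875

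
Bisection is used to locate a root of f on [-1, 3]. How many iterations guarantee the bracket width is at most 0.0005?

13

Width after n steps is 4/2^n. Need 2^n ≥ 4/0.0005 = 8000.
2^12 = 4096 < 8000 ≤ 2^13 = 8192, so n = 13.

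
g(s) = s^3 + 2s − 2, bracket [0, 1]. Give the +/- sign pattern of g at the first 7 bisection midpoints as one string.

--+++-+

m = 0.5, g(m) = -0.875 (−); new bracket [0.5, 1]
m = 0.75, g(m) = -0.078125 (−); new bracket [0.75, 1]
m = 0.875, g(m) = 0.419922 (+); new bracket [0.75, 0.875]
m = 0.8125, g(m) = 0.1614 (+); new bracket [0.75, 0.8125]
m = 0.78125, g(m) = 0.0393 (+); new bracket [0.75, 0.78125]
m = 0.765625, g(m) = -0.02 (−); new bracket [0.765625, 0.78125]
m = 0.7734375, g(m) = 0.0095 (+); new bracket [0.765625, 0.7734375]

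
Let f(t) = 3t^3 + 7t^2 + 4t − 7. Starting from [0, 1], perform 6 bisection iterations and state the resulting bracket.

t = 0.5 gives f = -2.875, negative; keep [0.5, 1]
t = 0.75 gives f = 1.203125, positive; keep [0.5, 0.75]
t = 0.625 gives f = -1.033203, negative; keep [0.625, 0.75]
t = 0.6875 gives f = 0.0334, positive; keep [0.625, 0.6875]
t = 0.65625 gives f = -0.5125, negative; keep [0.65625, 0.6875]
t = 0.671875 gives f = -0.2427, negative; keep [0.671875, 0.6875]

[0.671875, 0.6875]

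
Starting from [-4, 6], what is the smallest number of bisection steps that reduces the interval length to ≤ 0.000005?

Width after n steps is 10/2^n. Need 2^n ≥ 10/0.000005 = 2000000.
2^20 = 1048576 < 2000000 ≤ 2^21 = 2097152, so n = 21.

21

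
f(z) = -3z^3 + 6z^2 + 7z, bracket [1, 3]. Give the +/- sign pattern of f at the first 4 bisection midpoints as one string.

f(2) = 14 > 0, so the root lies in [2, 3]
f(2.5) = 8.125 > 0, so the root lies in [2.5, 3]
f(2.75) = 2.234375 > 0, so the root lies in [2.75, 3]
f(2.875) = -1.5723 < 0, so the root lies in [2.75, 2.875]

+++-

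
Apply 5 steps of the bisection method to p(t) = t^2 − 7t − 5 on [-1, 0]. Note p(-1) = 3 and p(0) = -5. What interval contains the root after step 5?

[-0.65625, -0.625]

m = -0.5, p(m) = -1.25 (−); new bracket [-1, -0.5]
m = -0.75, p(m) = 0.8125 (+); new bracket [-0.75, -0.5]
m = -0.625, p(m) = -0.234375 (−); new bracket [-0.75, -0.625]
m = -0.6875, p(m) = 0.2852 (+); new bracket [-0.6875, -0.625]
m = -0.65625, p(m) = 0.0244 (+); new bracket [-0.65625, -0.625]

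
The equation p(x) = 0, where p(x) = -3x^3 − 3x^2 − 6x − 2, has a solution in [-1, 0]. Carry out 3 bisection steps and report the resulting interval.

midpoint -0.5: p = 0.625 > 0 → [-0.5, 0]
midpoint -0.25: p = -0.640625 < 0 → [-0.5, -0.25]
midpoint -0.375: p = -0.013672 < 0 → [-0.5, -0.375]

[-0.5, -0.375]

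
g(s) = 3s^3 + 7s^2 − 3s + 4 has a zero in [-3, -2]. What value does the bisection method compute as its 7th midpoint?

-2.8515625

s = -2.5 gives g = 8.375, positive; keep [-3, -2.5]
s = -2.75 gives g = 2.796875, positive; keep [-3, -2.75]
s = -2.875 gives g = -0.806641, negative; keep [-2.875, -2.75]
s = -2.8125 gives g = 1.0667, positive; keep [-2.875, -2.8125]
s = -2.84375 gives g = 0.1482, positive; keep [-2.875, -2.84375]
s = -2.859375 gives g = -0.3247, negative; keep [-2.859375, -2.84375]
s = -2.8515625 gives g = -0.0871, negative; keep [-2.8515625, -2.84375]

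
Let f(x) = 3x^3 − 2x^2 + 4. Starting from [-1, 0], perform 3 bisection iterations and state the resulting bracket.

[-1, -0.875]

m = -0.5, f(m) = 3.125 (+); new bracket [-1, -0.5]
m = -0.75, f(m) = 1.609375 (+); new bracket [-1, -0.75]
m = -0.875, f(m) = 0.458984 (+); new bracket [-1, -0.875]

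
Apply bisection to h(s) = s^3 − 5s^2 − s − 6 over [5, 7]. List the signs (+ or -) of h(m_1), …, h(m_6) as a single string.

midpoint 6: h = 24 > 0 → [5, 6]
midpoint 5.5: h = 3.625 > 0 → [5, 5.5]
midpoint 5.25: h = -4.359375 < 0 → [5.25, 5.5]
midpoint 5.375: h = -0.541 < 0 → [5.375, 5.5]
midpoint 5.4375: h = 1.4978 > 0 → [5.375, 5.4375]
midpoint 5.40625: h = 0.4674 > 0 → [5.375, 5.40625]

++--++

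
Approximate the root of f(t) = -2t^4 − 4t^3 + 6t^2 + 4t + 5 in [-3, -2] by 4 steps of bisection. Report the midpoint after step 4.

f(-2.5) = 16.875 > 0, so the root lies in [-3, -2.5]
f(-2.75) = 8.179688 > 0, so the root lies in [-3, -2.75]
f(-2.875) = 1.507324 > 0, so the root lies in [-3, -2.875]
f(-2.9375) = -2.503 < 0, so the root lies in [-2.9375, -2.875]

-2.9375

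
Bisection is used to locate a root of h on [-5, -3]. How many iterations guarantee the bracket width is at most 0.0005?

12

Width after n steps is 2/2^n. Need 2^n ≥ 2/0.0005 = 4000.
2^11 = 2048 < 4000 ≤ 2^12 = 4096, so n = 12.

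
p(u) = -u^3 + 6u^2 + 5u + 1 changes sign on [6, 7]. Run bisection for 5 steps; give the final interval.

[6.75, 6.78125]

midpoint 6.5: p = 12.375 > 0 → [6.5, 7]
midpoint 6.75: p = 0.578125 > 0 → [6.75, 7]
midpoint 6.875: p = -5.982422 < 0 → [6.75, 6.875]
midpoint 6.8125: p = -2.6458 < 0 → [6.75, 6.8125]
midpoint 6.78125: p = -1.0198 < 0 → [6.75, 6.78125]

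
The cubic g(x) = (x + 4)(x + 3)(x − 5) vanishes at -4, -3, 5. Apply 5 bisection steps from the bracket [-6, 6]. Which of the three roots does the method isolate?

5

m = 0, g(m) = -60 (−); new bracket [0, 6]
m = 3, g(m) = -84 (−); new bracket [3, 6]
m = 4.5, g(m) = -31.875 (−); new bracket [4.5, 6]
m = 5.25, g(m) = 19.0781 (+); new bracket [4.5, 5.25]
m = 4.875, g(m) = -8.7363 (−); new bracket [4.875, 5.25]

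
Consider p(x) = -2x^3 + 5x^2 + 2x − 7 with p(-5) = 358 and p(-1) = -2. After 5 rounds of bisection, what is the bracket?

x = -3 gives p = 86, positive; keep [-3, -1]
x = -2 gives p = 25, positive; keep [-2, -1]
x = -1.5 gives p = 8, positive; keep [-1.5, -1]
x = -1.25 gives p = 2.2188, positive; keep [-1.25, -1]
x = -1.125 gives p = -0.0742, negative; keep [-1.25, -1.125]

[-1.25, -1.125]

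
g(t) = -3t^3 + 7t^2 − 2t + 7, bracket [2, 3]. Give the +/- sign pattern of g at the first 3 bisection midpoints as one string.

m = 2.5, g(m) = -1.125 (−); new bracket [2, 2.5]
m = 2.25, g(m) = 3.765625 (+); new bracket [2.25, 2.5]
m = 2.375, g(m) = 1.544922 (+); new bracket [2.375, 2.5]

-++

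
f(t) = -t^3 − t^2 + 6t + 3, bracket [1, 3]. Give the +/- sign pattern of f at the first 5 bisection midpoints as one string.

f(2) = 3 > 0, so the root lies in [2, 3]
f(2.5) = -3.875 < 0, so the root lies in [2, 2.5]
f(2.25) = 0.046875 > 0, so the root lies in [2.25, 2.5]
f(2.375) = -1.7871 < 0, so the root lies in [2.25, 2.375]
f(2.3125) = -0.8391 < 0, so the root lies in [2.25, 2.3125]

+-+--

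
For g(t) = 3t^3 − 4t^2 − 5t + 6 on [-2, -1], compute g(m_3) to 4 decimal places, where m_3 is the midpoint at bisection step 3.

-2.4863

m = -1.5, g(m) = -5.625 (−); new bracket [-1.5, -1]
m = -1.25, g(m) = 0.140625 (+); new bracket [-1.5, -1.25]
m = -1.375, g(m) = -2.486328 (−); new bracket [-1.375, -1.25]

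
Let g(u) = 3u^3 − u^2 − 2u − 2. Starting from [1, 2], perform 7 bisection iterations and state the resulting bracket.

u = 1.5 gives g = 2.875, positive; keep [1, 1.5]
u = 1.25 gives g = -0.203125, negative; keep [1.25, 1.5]
u = 1.375 gives g = 1.158203, positive; keep [1.25, 1.375]
u = 1.3125 gives g = 0.4353, positive; keep [1.25, 1.3125]
u = 1.28125 gives g = 0.1058, positive; keep [1.25, 1.28125]
u = 1.265625 gives g = -0.0512, negative; keep [1.265625, 1.28125]
u = 1.2734375 gives g = 0.0267, positive; keep [1.265625, 1.2734375]

[1.265625, 1.2734375]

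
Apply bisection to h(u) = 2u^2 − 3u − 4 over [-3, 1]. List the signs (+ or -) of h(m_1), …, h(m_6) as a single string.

midpoint -1: h = 1 > 0 → [-1, 1]
midpoint 0: h = -4 < 0 → [-1, 0]
midpoint -0.5: h = -2 < 0 → [-1, -0.5]
midpoint -0.75: h = -0.625 < 0 → [-1, -0.75]
midpoint -0.875: h = 0.1562 > 0 → [-0.875, -0.75]
midpoint -0.8125: h = -0.2422 < 0 → [-0.875, -0.8125]

+---+-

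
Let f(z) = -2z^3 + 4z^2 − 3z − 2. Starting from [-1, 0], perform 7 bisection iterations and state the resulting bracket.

midpoint -0.5: f = 0.75 > 0 → [-0.5, 0]
midpoint -0.25: f = -0.96875 < 0 → [-0.5, -0.25]
midpoint -0.375: f = -0.207031 < 0 → [-0.5, -0.375]
midpoint -0.4375: f = 0.2456 > 0 → [-0.4375, -0.375]
midpoint -0.40625: f = 0.013 > 0 → [-0.40625, -0.375]
midpoint -0.390625: f = -0.0986 < 0 → [-0.40625, -0.390625]
midpoint -0.3984375: f = -0.0432 < 0 → [-0.40625, -0.3984375]

[-0.40625, -0.3984375]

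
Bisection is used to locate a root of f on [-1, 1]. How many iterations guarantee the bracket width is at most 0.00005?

16

Width after n steps is 2/2^n. Need 2^n ≥ 2/0.00005 = 40000.
2^15 = 32768 < 40000 ≤ 2^16 = 65536, so n = 16.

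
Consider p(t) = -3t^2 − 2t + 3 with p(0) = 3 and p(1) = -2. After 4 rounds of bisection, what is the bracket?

midpoint 0.5: p = 1.25 > 0 → [0.5, 1]
midpoint 0.75: p = -0.1875 < 0 → [0.5, 0.75]
midpoint 0.625: p = 0.578125 > 0 → [0.625, 0.75]
midpoint 0.6875: p = 0.207 > 0 → [0.6875, 0.75]

[0.6875, 0.75]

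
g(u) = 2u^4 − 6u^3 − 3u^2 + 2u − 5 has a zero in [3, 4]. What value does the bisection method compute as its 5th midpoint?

m = 3.5, g(m) = 8.125 (+); new bracket [3, 3.5]
m = 3.25, g(m) = -13.023438 (−); new bracket [3.25, 3.5]
m = 3.375, g(m) = -3.589355 (−); new bracket [3.375, 3.5]
m = 3.4375, g(m) = 1.9673 (+); new bracket [3.375, 3.4375]
m = 3.40625, g(m) = -0.8842 (−); new bracket [3.40625, 3.4375]

3.40625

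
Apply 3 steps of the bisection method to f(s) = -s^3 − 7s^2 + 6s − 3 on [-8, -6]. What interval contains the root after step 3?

s = -7 gives f = -45, negative; keep [-8, -7]
s = -7.5 gives f = -19.875, negative; keep [-8, -7.5]
s = -7.75 gives f = -4.453125, negative; keep [-8, -7.75]

[-8, -7.75]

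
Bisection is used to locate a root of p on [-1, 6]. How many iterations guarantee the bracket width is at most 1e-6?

23

Width after n steps is 7/2^n. Need 2^n ≥ 7/1e-6 = 7000000.
2^22 = 4194304 < 7000000 ≤ 2^23 = 8388608, so n = 23.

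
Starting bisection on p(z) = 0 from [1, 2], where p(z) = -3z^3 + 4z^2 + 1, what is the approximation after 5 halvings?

midpoint 1.5: p = -0.125 < 0 → [1, 1.5]
midpoint 1.25: p = 1.390625 > 0 → [1.25, 1.5]
midpoint 1.375: p = 0.763672 > 0 → [1.375, 1.5]
midpoint 1.4375: p = 0.3542 > 0 → [1.4375, 1.5]
midpoint 1.46875: p = 0.1236 > 0 → [1.46875, 1.5]

1.46875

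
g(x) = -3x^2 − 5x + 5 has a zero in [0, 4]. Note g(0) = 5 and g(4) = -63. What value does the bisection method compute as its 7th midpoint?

midpoint 2: g = -17 < 0 → [0, 2]
midpoint 1: g = -3 < 0 → [0, 1]
midpoint 0.5: g = 1.75 > 0 → [0.5, 1]
midpoint 0.75: g = -0.4375 < 0 → [0.5, 0.75]
midpoint 0.625: g = 0.7031 > 0 → [0.625, 0.75]
midpoint 0.6875: g = 0.1445 > 0 → [0.6875, 0.75]
midpoint 0.71875: g = -0.1436 < 0 → [0.6875, 0.71875]

0.71875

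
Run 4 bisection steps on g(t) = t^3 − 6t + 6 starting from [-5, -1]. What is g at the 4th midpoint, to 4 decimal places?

1.7031

t = -3 gives g = -3, negative; keep [-3, -1]
t = -2 gives g = 10, positive; keep [-3, -2]
t = -2.5 gives g = 5.375, positive; keep [-3, -2.5]
t = -2.75 gives g = 1.7031, positive; keep [-3, -2.75]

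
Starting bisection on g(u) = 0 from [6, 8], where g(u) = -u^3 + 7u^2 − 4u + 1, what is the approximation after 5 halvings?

u = 7 gives g = -27, negative; keep [6, 7]
u = 6.5 gives g = -3.875, negative; keep [6, 6.5]
u = 6.25 gives g = 5.296875, positive; keep [6.25, 6.5]
u = 6.375 gives g = 0.9004, positive; keep [6.375, 6.5]
u = 6.4375 gives g = -1.4392, negative; keep [6.375, 6.4375]

6.4375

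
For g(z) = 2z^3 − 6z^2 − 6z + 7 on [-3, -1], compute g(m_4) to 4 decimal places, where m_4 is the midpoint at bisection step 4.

-1.2930

m = -2, g(m) = -21 (−); new bracket [-2, -1]
m = -1.5, g(m) = -4.25 (−); new bracket [-1.5, -1]
m = -1.25, g(m) = 1.21875 (+); new bracket [-1.5, -1.25]
m = -1.375, g(m) = -1.293 (−); new bracket [-1.375, -1.25]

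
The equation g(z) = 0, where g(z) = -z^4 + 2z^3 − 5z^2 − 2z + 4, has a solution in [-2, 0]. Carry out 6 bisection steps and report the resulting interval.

m = -1, g(m) = -2 (−); new bracket [-1, 0]
m = -0.5, g(m) = 3.4375 (+); new bracket [-1, -0.5]
m = -0.75, g(m) = 1.527344 (+); new bracket [-1, -0.75]
m = -0.875, g(m) = -0.0042 (−); new bracket [-0.875, -0.75]
m = -0.8125, g(m) = 0.8157 (+); new bracket [-0.875, -0.8125]
m = -0.84375, g(m) = 0.4198 (+); new bracket [-0.875, -0.84375]

[-0.875, -0.84375]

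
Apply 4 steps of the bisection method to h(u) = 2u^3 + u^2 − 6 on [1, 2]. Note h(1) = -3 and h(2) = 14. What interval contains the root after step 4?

midpoint 1.5: h = 3 > 0 → [1, 1.5]
midpoint 1.25: h = -0.53125 < 0 → [1.25, 1.5]
midpoint 1.375: h = 1.089844 > 0 → [1.25, 1.375]
midpoint 1.3125: h = 0.2446 > 0 → [1.25, 1.3125]

[1.25, 1.3125]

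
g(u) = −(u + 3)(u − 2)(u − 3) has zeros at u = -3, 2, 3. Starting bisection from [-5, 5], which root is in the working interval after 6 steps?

-3

u = 0 gives g = -18, negative; keep [-5, 0]
u = -2.5 gives g = -12.375, negative; keep [-5, -2.5]
u = -3.75 gives g = 29.109375, positive; keep [-3.75, -2.5]
u = -3.125 gives g = 3.9238, positive; keep [-3.125, -2.5]
u = -2.8125 gives g = -5.2449, negative; keep [-3.125, -2.8125]
u = -2.96875 gives g = -0.9268, negative; keep [-3.125, -2.96875]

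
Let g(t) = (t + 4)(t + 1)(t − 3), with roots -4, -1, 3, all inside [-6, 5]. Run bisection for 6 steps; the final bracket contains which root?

t = -0.5 gives g = -6.125, negative; keep [-0.5, 5]
t = 2.25 gives g = -15.234375, negative; keep [2.25, 5]
t = 3.625 gives g = 22.041016, positive; keep [2.25, 3.625]
t = 2.9375 gives g = -1.7073, negative; keep [2.9375, 3.625]
t = 3.28125 gives g = 8.7674, positive; keep [2.9375, 3.28125]
t = 3.109375 gives g = 3.1954, positive; keep [2.9375, 3.109375]

3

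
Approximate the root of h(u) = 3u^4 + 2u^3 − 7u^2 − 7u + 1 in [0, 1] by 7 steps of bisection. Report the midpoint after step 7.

u = 0.5 gives h = -3.8125, negative; keep [0, 0.5]
u = 0.25 gives h = -1.144531, negative; keep [0, 0.25]
u = 0.125 gives h = 0.020264, positive; keep [0.125, 0.25]
u = 0.1875 gives h = -0.5417, negative; keep [0.125, 0.1875]
u = 0.15625 gives h = -0.2552, negative; keep [0.125, 0.15625]
u = 0.140625 gives h = -0.1161, negative; keep [0.125, 0.140625]
u = 0.1328125 gives h = -0.0475, negative; keep [0.125, 0.1328125]

0.1328125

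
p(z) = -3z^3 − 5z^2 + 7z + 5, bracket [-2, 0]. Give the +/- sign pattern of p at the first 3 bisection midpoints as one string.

-+-

p(-1) = -4 < 0, so the root lies in [-1, 0]
p(-0.5) = 0.625 > 0, so the root lies in [-1, -0.5]
p(-0.75) = -1.796875 < 0, so the root lies in [-0.75, -0.5]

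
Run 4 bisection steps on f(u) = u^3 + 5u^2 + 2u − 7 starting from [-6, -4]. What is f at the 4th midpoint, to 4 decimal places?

-0.3613

m = -5, f(m) = -17 (−); new bracket [-5, -4]
m = -4.5, f(m) = -5.875 (−); new bracket [-4.5, -4]
m = -4.25, f(m) = -1.953125 (−); new bracket [-4.25, -4]
m = -4.125, f(m) = -0.3613 (−); new bracket [-4.125, -4]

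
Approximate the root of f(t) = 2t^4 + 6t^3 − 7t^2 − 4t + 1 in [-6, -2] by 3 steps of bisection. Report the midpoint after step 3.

-3.5

f(-4) = 33 > 0, so the root lies in [-4, -2]
f(-3) = -50 < 0, so the root lies in [-4, -3]
f(-3.5) = -27.875 < 0, so the root lies in [-4, -3.5]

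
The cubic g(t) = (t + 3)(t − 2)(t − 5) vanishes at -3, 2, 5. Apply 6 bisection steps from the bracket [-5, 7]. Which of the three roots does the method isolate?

m = 1, g(m) = 16 (+); new bracket [-5, 1]
m = -2, g(m) = 28 (+); new bracket [-5, -2]
m = -3.5, g(m) = -23.375 (−); new bracket [-3.5, -2]
m = -2.75, g(m) = 9.2031 (+); new bracket [-3.5, -2.75]
m = -3.125, g(m) = -5.2051 (−); new bracket [-3.125, -2.75]
m = -2.9375, g(m) = 2.4495 (+); new bracket [-3.125, -2.9375]

-3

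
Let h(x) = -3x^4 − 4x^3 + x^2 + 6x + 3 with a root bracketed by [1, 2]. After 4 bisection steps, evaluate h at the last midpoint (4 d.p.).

-1.1287

x = 1.5 gives h = -14.4375, negative; keep [1, 1.5]
x = 1.25 gives h = -3.074219, negative; keep [1, 1.25]
x = 1.125 gives h = 0.514893, positive; keep [1.125, 1.25]
x = 1.1875 gives h = -1.1287, negative; keep [1.125, 1.1875]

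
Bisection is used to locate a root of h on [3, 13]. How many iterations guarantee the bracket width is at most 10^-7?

Width after n steps is 10/2^n. Need 2^n ≥ 10/10^-7 = 100000000.
2^26 = 67108864 < 100000000 ≤ 2^27 = 134217728, so n = 27.

27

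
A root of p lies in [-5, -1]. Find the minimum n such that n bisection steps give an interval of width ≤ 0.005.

10

Width after n steps is 4/2^n. Need 2^n ≥ 4/0.005 = 800.
2^9 = 512 < 800 ≤ 2^10 = 1024, so n = 10.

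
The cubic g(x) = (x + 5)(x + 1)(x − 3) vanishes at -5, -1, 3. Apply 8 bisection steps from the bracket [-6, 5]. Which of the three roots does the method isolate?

3

m = -0.5, g(m) = -7.875 (−); new bracket [-0.5, 5]
m = 2.25, g(m) = -17.671875 (−); new bracket [2.25, 5]
m = 3.625, g(m) = 24.931641 (+); new bracket [2.25, 3.625]
m = 2.9375, g(m) = -1.9534 (−); new bracket [2.9375, 3.625]
m = 3.28125, g(m) = 9.9715 (+); new bracket [2.9375, 3.28125]
m = 3.109375, g(m) = 3.6449 (+); new bracket [2.9375, 3.109375]
m = 3.0234375, g(m) = 0.7566 (+); new bracket [2.9375, 3.0234375]
m = 2.98046875, g(m) = -0.6204 (−); new bracket [2.98046875, 3.0234375]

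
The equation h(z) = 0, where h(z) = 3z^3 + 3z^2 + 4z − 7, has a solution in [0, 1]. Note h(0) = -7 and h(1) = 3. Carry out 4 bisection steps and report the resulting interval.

midpoint 0.5: h = -3.875 < 0 → [0.5, 1]
midpoint 0.75: h = -1.046875 < 0 → [0.75, 1]
midpoint 0.875: h = 0.806641 > 0 → [0.75, 0.875]
midpoint 0.8125: h = -0.1604 < 0 → [0.8125, 0.875]

[0.8125, 0.875]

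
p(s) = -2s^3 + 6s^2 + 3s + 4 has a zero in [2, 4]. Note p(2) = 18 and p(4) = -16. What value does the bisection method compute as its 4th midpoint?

p(3) = 13 > 0, so the root lies in [3, 4]
p(3.5) = 2.25 > 0, so the root lies in [3.5, 4]
p(3.75) = -5.84375 < 0, so the root lies in [3.5, 3.75]
p(3.625) = -1.5508 < 0, so the root lies in [3.5, 3.625]

3.625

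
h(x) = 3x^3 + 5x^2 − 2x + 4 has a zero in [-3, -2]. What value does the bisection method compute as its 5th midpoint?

x = -2.5 gives h = -6.625, negative; keep [-2.5, -2]
x = -2.25 gives h = -0.359375, negative; keep [-2.25, -2]
x = -2.125 gives h = 2.041016, positive; keep [-2.25, -2.125]
x = -2.1875 gives h = 0.8982, positive; keep [-2.25, -2.1875]
x = -2.21875 gives h = 0.284, positive; keep [-2.25, -2.21875]

-2.21875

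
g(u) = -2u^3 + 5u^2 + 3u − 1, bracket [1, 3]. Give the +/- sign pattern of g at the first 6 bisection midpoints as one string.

+++++-

g(2) = 9 > 0, so the root lies in [2, 3]
g(2.5) = 6.5 > 0, so the root lies in [2.5, 3]
g(2.75) = 3.46875 > 0, so the root lies in [2.75, 3]
g(2.875) = 1.4258 > 0, so the root lies in [2.875, 3]
g(2.9375) = 0.2622 > 0, so the root lies in [2.9375, 3]
g(2.96875) = -0.3564 < 0, so the root lies in [2.9375, 2.96875]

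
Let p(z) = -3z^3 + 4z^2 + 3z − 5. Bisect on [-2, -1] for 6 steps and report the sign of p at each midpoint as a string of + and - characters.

+++-++

m = -1.5, p(m) = 9.625 (+); new bracket [-1.5, -1]
m = -1.25, p(m) = 3.359375 (+); new bracket [-1.25, -1]
m = -1.125, p(m) = 0.958984 (+); new bracket [-1.125, -1]
m = -1.0625, p(m) = -0.0735 (−); new bracket [-1.125, -1.0625]
m = -1.09375, p(m) = 0.4292 (+); new bracket [-1.09375, -1.0625]
m = -1.078125, p(m) = 0.1745 (+); new bracket [-1.078125, -1.0625]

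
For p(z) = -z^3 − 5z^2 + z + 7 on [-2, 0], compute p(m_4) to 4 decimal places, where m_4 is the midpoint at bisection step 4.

m = -1, p(m) = 2 (+); new bracket [-2, -1]
m = -1.5, p(m) = -2.375 (−); new bracket [-1.5, -1]
m = -1.25, p(m) = -0.109375 (−); new bracket [-1.25, -1]
m = -1.125, p(m) = 0.9707 (+); new bracket [-1.25, -1.125]

0.9707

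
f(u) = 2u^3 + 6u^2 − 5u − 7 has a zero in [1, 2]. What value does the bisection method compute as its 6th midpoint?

m = 1.5, f(m) = 5.75 (+); new bracket [1, 1.5]
m = 1.25, f(m) = 0.03125 (+); new bracket [1, 1.25]
m = 1.125, f(m) = -2.183594 (−); new bracket [1.125, 1.25]
m = 1.1875, f(m) = -1.1274 (−); new bracket [1.1875, 1.25]
m = 1.21875, f(m) = -0.5611 (−); new bracket [1.21875, 1.25]
m = 1.234375, f(m) = -0.2682 (−); new bracket [1.234375, 1.25]

1.234375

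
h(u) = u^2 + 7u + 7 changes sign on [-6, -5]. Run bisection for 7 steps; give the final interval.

[-5.796875, -5.7890625]

midpoint -5.5: h = -1.25 < 0 → [-6, -5.5]
midpoint -5.75: h = -0.1875 < 0 → [-6, -5.75]
midpoint -5.875: h = 0.390625 > 0 → [-5.875, -5.75]
midpoint -5.8125: h = 0.0977 > 0 → [-5.8125, -5.75]
midpoint -5.78125: h = -0.0459 < 0 → [-5.8125, -5.78125]
midpoint -5.796875: h = 0.0256 > 0 → [-5.796875, -5.78125]
midpoint -5.7890625: h = -0.0102 < 0 → [-5.796875, -5.7890625]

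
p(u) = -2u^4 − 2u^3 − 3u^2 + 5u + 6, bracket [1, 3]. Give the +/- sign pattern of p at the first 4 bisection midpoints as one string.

---+

midpoint 2: p = -44 < 0 → [1, 2]
midpoint 1.5: p = -10.125 < 0 → [1, 1.5]
midpoint 1.25: p = -1.226562 < 0 → [1, 1.25]
midpoint 1.125: p = 1.7769 > 0 → [1.125, 1.25]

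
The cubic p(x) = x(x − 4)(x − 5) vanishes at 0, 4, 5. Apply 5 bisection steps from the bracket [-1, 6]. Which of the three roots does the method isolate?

0

midpoint 2.5: p = 9.375 > 0 → [-1, 2.5]
midpoint 0.75: p = 10.359375 > 0 → [-1, 0.75]
midpoint -0.125: p = -2.642578 < 0 → [-0.125, 0.75]
midpoint 0.3125: p = 5.4016 > 0 → [-0.125, 0.3125]
midpoint 0.09375: p = 1.7967 > 0 → [-0.125, 0.09375]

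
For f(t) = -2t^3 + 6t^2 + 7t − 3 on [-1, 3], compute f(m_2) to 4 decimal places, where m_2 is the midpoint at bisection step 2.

m = 1, f(m) = 8 (+); new bracket [-1, 1]
m = 0, f(m) = -3 (−); new bracket [0, 1]

-3.0000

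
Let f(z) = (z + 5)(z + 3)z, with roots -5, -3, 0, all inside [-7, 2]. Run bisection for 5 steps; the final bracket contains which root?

m = -2.5, f(m) = -3.125 (−); new bracket [-2.5, 2]
m = -0.25, f(m) = -3.265625 (−); new bracket [-0.25, 2]
m = 0.875, f(m) = 19.919922 (+); new bracket [-0.25, 0.875]
m = 0.3125, f(m) = 5.4993 (+); new bracket [-0.25, 0.3125]
m = 0.03125, f(m) = 0.4766 (+); new bracket [-0.25, 0.03125]

0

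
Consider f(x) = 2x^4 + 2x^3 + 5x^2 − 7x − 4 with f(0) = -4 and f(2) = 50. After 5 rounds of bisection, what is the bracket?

[1.0625, 1.125]

x = 1 gives f = -2, negative; keep [1, 2]
x = 1.5 gives f = 13.625, positive; keep [1, 1.5]
x = 1.25 gives f = 3.851562, positive; keep [1, 1.25]
x = 1.125 gives f = 0.5044, positive; keep [1, 1.125]
x = 1.0625 gives f = -0.8452, negative; keep [1.0625, 1.125]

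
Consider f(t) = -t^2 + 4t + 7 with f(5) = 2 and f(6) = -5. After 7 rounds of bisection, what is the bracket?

f(5.5) = -1.25 < 0, so the root lies in [5, 5.5]
f(5.25) = 0.4375 > 0, so the root lies in [5.25, 5.5]
f(5.375) = -0.390625 < 0, so the root lies in [5.25, 5.375]
f(5.3125) = 0.0273 > 0, so the root lies in [5.3125, 5.375]
f(5.34375) = -0.1807 < 0, so the root lies in [5.3125, 5.34375]
f(5.328125) = -0.0764 < 0, so the root lies in [5.3125, 5.328125]
f(5.3203125) = -0.0245 < 0, so the root lies in [5.3125, 5.3203125]

[5.3125, 5.3203125]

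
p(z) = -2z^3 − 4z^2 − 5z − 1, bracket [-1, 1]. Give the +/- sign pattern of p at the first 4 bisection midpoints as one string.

-++-

z = 0 gives p = -1, negative; keep [-1, 0]
z = -0.5 gives p = 0.75, positive; keep [-0.5, 0]
z = -0.25 gives p = 0.03125, positive; keep [-0.25, 0]
z = -0.125 gives p = -0.4336, negative; keep [-0.25, -0.125]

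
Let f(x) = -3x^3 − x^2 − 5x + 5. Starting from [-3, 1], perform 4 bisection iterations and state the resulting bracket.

m = -1, f(m) = 12 (+); new bracket [-1, 1]
m = 0, f(m) = 5 (+); new bracket [0, 1]
m = 0.5, f(m) = 1.875 (+); new bracket [0.5, 1]
m = 0.75, f(m) = -0.5781 (−); new bracket [0.5, 0.75]

[0.5, 0.75]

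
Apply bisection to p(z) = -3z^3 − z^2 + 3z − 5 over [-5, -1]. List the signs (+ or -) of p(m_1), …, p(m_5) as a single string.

++-++

m = -3, p(m) = 58 (+); new bracket [-3, -1]
m = -2, p(m) = 9 (+); new bracket [-2, -1]
m = -1.5, p(m) = -1.625 (−); new bracket [-2, -1.5]
m = -1.75, p(m) = 2.7656 (+); new bracket [-1.75, -1.5]
m = -1.625, p(m) = 0.3574 (+); new bracket [-1.625, -1.5]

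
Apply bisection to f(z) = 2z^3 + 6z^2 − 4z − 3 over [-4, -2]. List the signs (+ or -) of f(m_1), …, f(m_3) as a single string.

m = -3, f(m) = 9 (+); new bracket [-4, -3]
m = -3.5, f(m) = -1.25 (−); new bracket [-3.5, -3]
m = -3.25, f(m) = 4.71875 (+); new bracket [-3.5, -3.25]

+-+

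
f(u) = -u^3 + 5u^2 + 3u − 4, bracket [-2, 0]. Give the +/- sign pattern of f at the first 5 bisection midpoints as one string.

-+++-

u = -1 gives f = -1, negative; keep [-2, -1]
u = -1.5 gives f = 6.125, positive; keep [-1.5, -1]
u = -1.25 gives f = 2.015625, positive; keep [-1.25, -1]
u = -1.125 gives f = 0.377, positive; keep [-1.125, -1]
u = -1.0625 gives f = -0.3435, negative; keep [-1.125, -1.0625]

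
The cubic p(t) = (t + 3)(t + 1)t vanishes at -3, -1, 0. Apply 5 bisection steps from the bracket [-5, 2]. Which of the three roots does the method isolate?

-3

t = -1.5 gives p = 1.125, positive; keep [-5, -1.5]
t = -3.25 gives p = -1.828125, negative; keep [-3.25, -1.5]
t = -2.375 gives p = 2.041016, positive; keep [-3.25, -2.375]
t = -2.8125 gives p = 0.9558, positive; keep [-3.25, -2.8125]
t = -3.03125 gives p = -0.1924, negative; keep [-3.03125, -2.8125]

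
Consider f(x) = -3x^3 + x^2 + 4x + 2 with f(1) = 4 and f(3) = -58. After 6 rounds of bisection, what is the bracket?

[1.5, 1.53125]

midpoint 2: f = -10 < 0 → [1, 2]
midpoint 1.5: f = 0.125 > 0 → [1.5, 2]
midpoint 1.75: f = -4.015625 < 0 → [1.5, 1.75]
midpoint 1.625: f = -1.7324 < 0 → [1.5, 1.625]
midpoint 1.5625: f = -0.7527 < 0 → [1.5, 1.5625]
midpoint 1.53125: f = -0.3014 < 0 → [1.5, 1.53125]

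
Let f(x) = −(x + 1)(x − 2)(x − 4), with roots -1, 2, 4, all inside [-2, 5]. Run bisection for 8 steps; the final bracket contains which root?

f(1.5) = -3.125 < 0, so the root lies in [-2, 1.5]
f(-0.25) = -7.171875 < 0, so the root lies in [-2, -0.25]
f(-1.125) = 2.001953 > 0, so the root lies in [-1.125, -0.25]
f(-0.6875) = -3.9368 < 0, so the root lies in [-1.125, -0.6875]
f(-0.90625) = -1.3368 < 0, so the root lies in [-1.125, -0.90625]
f(-1.015625) = 0.2363 > 0, so the root lies in [-1.015625, -0.90625]
f(-0.9609375) = -0.5738 < 0, so the root lies in [-1.015625, -0.9609375]
f(-0.98828125) = -0.1747 < 0, so the root lies in [-1.015625, -0.98828125]

-1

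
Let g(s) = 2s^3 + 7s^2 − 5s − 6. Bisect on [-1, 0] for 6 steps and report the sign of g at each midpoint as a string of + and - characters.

m = -0.5, g(m) = -2 (−); new bracket [-1, -0.5]
m = -0.75, g(m) = 0.84375 (+); new bracket [-0.75, -0.5]
m = -0.625, g(m) = -0.628906 (−); new bracket [-0.75, -0.625]
m = -0.6875, g(m) = 0.0962 (+); new bracket [-0.6875, -0.625]
m = -0.65625, g(m) = -0.2693 (−); new bracket [-0.6875, -0.65625]
m = -0.671875, g(m) = -0.0873 (−); new bracket [-0.6875, -0.671875]

-+-+--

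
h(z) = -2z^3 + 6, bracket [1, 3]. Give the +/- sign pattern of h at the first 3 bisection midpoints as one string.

--+

h(2) = -10 < 0, so the root lies in [1, 2]
h(1.5) = -0.75 < 0, so the root lies in [1, 1.5]
h(1.25) = 2.09375 > 0, so the root lies in [1.25, 1.5]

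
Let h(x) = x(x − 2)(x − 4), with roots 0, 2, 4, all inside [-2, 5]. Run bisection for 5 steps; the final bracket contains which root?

0

x = 1.5 gives h = 1.875, positive; keep [-2, 1.5]
x = -0.25 gives h = -2.390625, negative; keep [-0.25, 1.5]
x = 0.625 gives h = 2.900391, positive; keep [-0.25, 0.625]
x = 0.1875 gives h = 1.2957, positive; keep [-0.25, 0.1875]
x = -0.03125 gives h = -0.2559, negative; keep [-0.03125, 0.1875]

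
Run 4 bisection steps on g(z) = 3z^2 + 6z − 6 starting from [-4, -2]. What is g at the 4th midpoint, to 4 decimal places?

-1.0781

midpoint -3: g = 3 > 0 → [-3, -2]
midpoint -2.5: g = -2.25 < 0 → [-3, -2.5]
midpoint -2.75: g = 0.1875 > 0 → [-2.75, -2.5]
midpoint -2.625: g = -1.0781 < 0 → [-2.75, -2.625]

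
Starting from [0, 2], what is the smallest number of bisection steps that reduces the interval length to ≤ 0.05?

Width after n steps is 2/2^n. Need 2^n ≥ 2/0.05 = 40.
2^5 = 32 < 40 ≤ 2^6 = 64, so n = 6.

6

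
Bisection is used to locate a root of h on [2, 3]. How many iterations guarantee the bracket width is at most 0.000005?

18

Width after n steps is 1/2^n. Need 2^n ≥ 1/0.000005 = 200000.
2^17 = 131072 < 200000 ≤ 2^18 = 262144, so n = 18.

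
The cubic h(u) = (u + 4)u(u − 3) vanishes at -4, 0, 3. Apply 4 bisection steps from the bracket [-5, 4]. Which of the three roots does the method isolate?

-4

midpoint -0.5: h = 6.125 > 0 → [-5, -0.5]
midpoint -2.75: h = 19.765625 > 0 → [-5, -2.75]
midpoint -3.875: h = 3.330078 > 0 → [-5, -3.875]
midpoint -4.4375: h = -14.4392 < 0 → [-4.4375, -3.875]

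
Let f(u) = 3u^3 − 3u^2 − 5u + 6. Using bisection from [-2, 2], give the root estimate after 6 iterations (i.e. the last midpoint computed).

-1.3125

midpoint 0: f = 6 > 0 → [-2, 0]
midpoint -1: f = 5 > 0 → [-2, -1]
midpoint -1.5: f = -3.375 < 0 → [-1.5, -1]
midpoint -1.25: f = 1.7031 > 0 → [-1.5, -1.25]
midpoint -1.375: f = -0.5957 < 0 → [-1.375, -1.25]
midpoint -1.3125: f = 0.6116 > 0 → [-1.375, -1.3125]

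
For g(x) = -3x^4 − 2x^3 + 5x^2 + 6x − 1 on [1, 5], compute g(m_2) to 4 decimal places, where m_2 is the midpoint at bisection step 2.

x = 3 gives g = -235, negative; keep [1, 3]
x = 2 gives g = -33, negative; keep [1, 2]

-33.0000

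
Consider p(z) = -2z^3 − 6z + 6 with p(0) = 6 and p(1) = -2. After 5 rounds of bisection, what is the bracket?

[0.8125, 0.84375]

midpoint 0.5: p = 2.75 > 0 → [0.5, 1]
midpoint 0.75: p = 0.65625 > 0 → [0.75, 1]
midpoint 0.875: p = -0.589844 < 0 → [0.75, 0.875]
midpoint 0.8125: p = 0.0522 > 0 → [0.8125, 0.875]
midpoint 0.84375: p = -0.2639 < 0 → [0.8125, 0.84375]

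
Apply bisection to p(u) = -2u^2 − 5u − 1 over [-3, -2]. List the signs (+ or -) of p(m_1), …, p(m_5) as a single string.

-+---

m = -2.5, p(m) = -1 (−); new bracket [-2.5, -2]
m = -2.25, p(m) = 0.125 (+); new bracket [-2.5, -2.25]
m = -2.375, p(m) = -0.40625 (−); new bracket [-2.375, -2.25]
m = -2.3125, p(m) = -0.1328 (−); new bracket [-2.3125, -2.25]
m = -2.28125, p(m) = -0.002 (−); new bracket [-2.28125, -2.25]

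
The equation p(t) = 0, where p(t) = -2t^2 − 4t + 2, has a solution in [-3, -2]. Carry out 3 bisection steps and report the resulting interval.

t = -2.5 gives p = -0.5, negative; keep [-2.5, -2]
t = -2.25 gives p = 0.875, positive; keep [-2.5, -2.25]
t = -2.375 gives p = 0.21875, positive; keep [-2.5, -2.375]

[-2.5, -2.375]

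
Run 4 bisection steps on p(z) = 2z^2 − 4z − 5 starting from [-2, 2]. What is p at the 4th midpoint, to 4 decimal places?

-0.8750

m = 0, p(m) = -5 (−); new bracket [-2, 0]
m = -1, p(m) = 1 (+); new bracket [-1, 0]
m = -0.5, p(m) = -2.5 (−); new bracket [-1, -0.5]
m = -0.75, p(m) = -0.875 (−); new bracket [-1, -0.75]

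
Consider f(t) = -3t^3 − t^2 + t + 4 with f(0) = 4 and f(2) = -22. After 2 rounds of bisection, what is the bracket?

[1, 1.5]

f(1) = 1 > 0, so the root lies in [1, 2]
f(1.5) = -6.875 < 0, so the root lies in [1, 1.5]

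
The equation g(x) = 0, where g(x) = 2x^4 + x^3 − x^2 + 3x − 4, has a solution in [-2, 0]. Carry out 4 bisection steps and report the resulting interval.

g(-1) = -7 < 0, so the root lies in [-2, -1]
g(-1.5) = -4 < 0, so the root lies in [-2, -1.5]
g(-1.75) = 1.085938 > 0, so the root lies in [-1.75, -1.5]
g(-1.625) = -1.8608 < 0, so the root lies in [-1.75, -1.625]

[-1.75, -1.625]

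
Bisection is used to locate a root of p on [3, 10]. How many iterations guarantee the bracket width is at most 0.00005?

Width after n steps is 7/2^n. Need 2^n ≥ 7/0.00005 = 140000.
2^17 = 131072 < 140000 ≤ 2^18 = 262144, so n = 18.

18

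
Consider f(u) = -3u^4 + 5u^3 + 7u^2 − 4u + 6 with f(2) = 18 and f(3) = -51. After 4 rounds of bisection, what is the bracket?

midpoint 2.5: f = 0.6875 > 0 → [2.5, 3]
midpoint 2.75: f = -19.652344 < 0 → [2.5, 2.75]
midpoint 2.625: f = -8.268311 < 0 → [2.5, 2.625]
midpoint 2.5625: f = -3.5061 < 0 → [2.5, 2.5625]

[2.5, 2.5625]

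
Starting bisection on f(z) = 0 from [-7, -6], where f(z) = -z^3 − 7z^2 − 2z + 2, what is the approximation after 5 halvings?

z = -6.5 gives f = -6.125, negative; keep [-7, -6.5]
z = -6.75 gives f = 4.109375, positive; keep [-6.75, -6.5]
z = -6.625 gives f = -1.208984, negative; keep [-6.75, -6.625]
z = -6.6875 gives f = 1.3992, positive; keep [-6.6875, -6.625]
z = -6.65625 gives f = 0.0824, positive; keep [-6.65625, -6.625]

-6.65625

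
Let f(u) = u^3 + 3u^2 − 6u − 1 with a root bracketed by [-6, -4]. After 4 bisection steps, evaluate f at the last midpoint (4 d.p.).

-1.0684

f(-5) = -21 < 0, so the root lies in [-5, -4]
f(-4.5) = -4.375 < 0, so the root lies in [-4.5, -4]
f(-4.25) = 1.921875 > 0, so the root lies in [-4.5, -4.25]
f(-4.375) = -1.0684 < 0, so the root lies in [-4.375, -4.25]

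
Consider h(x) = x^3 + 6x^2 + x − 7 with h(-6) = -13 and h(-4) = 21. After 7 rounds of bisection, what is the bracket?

h(-5) = 13 > 0, so the root lies in [-6, -5]
h(-5.5) = 2.625 > 0, so the root lies in [-6, -5.5]
h(-5.75) = -4.484375 < 0, so the root lies in [-5.75, -5.5]
h(-5.625) = -0.7598 < 0, so the root lies in [-5.625, -5.5]
h(-5.5625) = 0.9744 > 0, so the root lies in [-5.625, -5.5625]
h(-5.59375) = 0.1178 > 0, so the root lies in [-5.625, -5.59375]
h(-5.609375) = -0.3183 < 0, so the root lies in [-5.609375, -5.59375]

[-5.609375, -5.59375]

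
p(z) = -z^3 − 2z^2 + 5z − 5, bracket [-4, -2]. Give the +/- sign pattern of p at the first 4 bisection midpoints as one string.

p(-3) = -11 < 0, so the root lies in [-4, -3]
p(-3.5) = -4.125 < 0, so the root lies in [-4, -3.5]
p(-3.75) = 0.859375 > 0, so the root lies in [-3.75, -3.5]
p(-3.625) = -1.7715 < 0, so the root lies in [-3.75, -3.625]

--+-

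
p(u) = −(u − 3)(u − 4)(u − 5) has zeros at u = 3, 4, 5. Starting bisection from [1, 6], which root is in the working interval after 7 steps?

midpoint 3.5: p = -0.375 < 0 → [1, 3.5]
midpoint 2.25: p = 3.609375 > 0 → [2.25, 3.5]
midpoint 2.875: p = 0.298828 > 0 → [2.875, 3.5]
midpoint 3.1875: p = -0.2761 < 0 → [2.875, 3.1875]
midpoint 3.03125: p = -0.0596 < 0 → [2.875, 3.03125]
midpoint 2.953125: p = 0.1004 > 0 → [2.953125, 3.03125]
midpoint 2.9921875: p = 0.0158 > 0 → [2.9921875, 3.03125]

3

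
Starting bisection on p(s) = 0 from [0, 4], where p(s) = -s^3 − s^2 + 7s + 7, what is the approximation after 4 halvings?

p(2) = 9 > 0, so the root lies in [2, 4]
p(3) = -8 < 0, so the root lies in [2, 3]
p(2.5) = 2.625 > 0, so the root lies in [2.5, 3]
p(2.75) = -2.1094 < 0, so the root lies in [2.5, 2.75]

2.75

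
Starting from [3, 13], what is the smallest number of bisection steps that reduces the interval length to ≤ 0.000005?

Width after n steps is 10/2^n. Need 2^n ≥ 10/0.000005 = 2000000.
2^20 = 1048576 < 2000000 ≤ 2^21 = 2097152, so n = 21.

21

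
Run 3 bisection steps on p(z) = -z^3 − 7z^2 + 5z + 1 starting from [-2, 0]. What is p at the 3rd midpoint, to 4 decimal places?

m = -1, p(m) = -10 (−); new bracket [-1, 0]
m = -0.5, p(m) = -3.125 (−); new bracket [-0.5, 0]
m = -0.25, p(m) = -0.671875 (−); new bracket [-0.25, 0]

-0.6719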